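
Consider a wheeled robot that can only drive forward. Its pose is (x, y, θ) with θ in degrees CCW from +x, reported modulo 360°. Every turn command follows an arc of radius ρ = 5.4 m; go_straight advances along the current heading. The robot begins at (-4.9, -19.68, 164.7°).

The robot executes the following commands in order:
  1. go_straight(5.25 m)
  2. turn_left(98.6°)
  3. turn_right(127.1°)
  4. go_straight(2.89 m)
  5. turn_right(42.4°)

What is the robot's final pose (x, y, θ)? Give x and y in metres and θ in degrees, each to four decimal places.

set_pose: (x, y, θ) = (-4.9000, -19.6800, 164.7000°), ρ = 5.4
go_straight(5.25): x += 5.25·cos θ, y += 5.25·sin θ → (-9.9639, -18.2947, 164.7000°)
turn_left(98.6°): centre at ρ to the left, rotate +98.6° → (-16.7520, -22.8733, 263.3000°)
turn_right(127.1°): centre at ρ to the right, rotate −127.1° → (-25.8527, -26.1407, 136.2000°)
go_straight(2.89): x += 2.89·cos θ, y += 2.89·sin θ → (-27.9385, -24.1404, 136.2000°)
turn_right(42.4°): centre at ρ to the right, rotate −42.4° → (-29.5891, -20.6008, 93.8000°)

(-29.5891, -20.6008, 93.8000°)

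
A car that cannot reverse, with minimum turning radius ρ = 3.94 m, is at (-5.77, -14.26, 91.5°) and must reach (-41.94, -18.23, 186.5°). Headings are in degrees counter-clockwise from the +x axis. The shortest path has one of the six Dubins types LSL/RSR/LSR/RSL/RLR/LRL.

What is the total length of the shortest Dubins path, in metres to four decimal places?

Let ψ = atan2(Δy, Δx) = atan2(-3.97, -36.17) = -173.7363° be the start→goal bearing.
Normalize: d = |goal − start| / ρ = 36.387220/3.94 = 9.235335, α = (θ_start − ψ) mod 360° = 265.2363° = 4.629247 rad, β = (θ_goal − ψ) mod 360° = 0.2363° = 0.004125 rad.
Common terms: sin α = -0.996546, cos α = -0.083046, sin β = 0.004125, cos β = 0.999991, cos(α−β) = -0.087156, d² = 85.291414. Work in radians in the unit-radius frame; every candidate has L = ρ·(t + p + q).
LSL: p² = 2 + d² − 2cos(α−β) + 2d(sin α − sin β) = 68.982676; p = √p² = 8.305581; φ = atan2(cos β − cos α, d + sin α − sin β) = 0.130771 rad; t = (φ − α) mod 2π = 1.784709 rad, q = (β − φ) mod 2π = 6.156539 rad → L = 3.94·(1.784709 + 8.305581 + 6.156539) = 3.94·16.246829 = 64.012507 m
RSR: p² = 2 + d² − 2cos(α−β) + 2d(sin β − sin α) = 105.948776; p = √p² = 10.293142; φ = atan2(cos α − cos β, d − sin α + sin β) = -0.105414 rad; t = (α − φ) mod 2π = 4.734662 rad, q = (φ − β) mod 2π = 6.173646 rad → L = 3.94·(4.734662 + 10.293142 + 6.173646) = 3.94·21.201450 = 83.533713 m
LSR: p² = d² − 2 + 2cos(α−β) + 2d(sin α + sin β) = 64.786419; p = √p² = 8.049001; φ = atan2(−cos α − cos β, d + sin α + sin β) − atan2(−2, p) = 0.132761 rad; t = (φ − α) mod 2π = 1.786699 rad, q = (φ − β) mod 2π = 0.128636 rad → L = 3.94·(1.786699 + 8.049001 + 0.128636) = 3.94·9.964336 = 39.259485 m
RSL: p² = d² − 2 + 2cos(α−β) − 2d(sin α + sin β) = 101.447787; p = √p² = 10.072129; φ = atan2(cos α + cos β, d − sin α − sin β) − atan2(2, p) = -0.106604 rad; t = (α − φ) mod 2π = 4.735851 rad, q = (β − φ) mod 2π = 0.110729 rad → L = 3.94·(4.735851 + 10.072129 + 0.110729) = 3.94·14.918710 = 58.779716 m
RLR: c = (6 − d² + 2cos(α−β) + 2d(sin α − sin β))/8 = -12.243597, |c| > 1 → infeasible
LRL: c = (6 − d² + 2cos(α−β) − 2d(sin α − sin β))/8 = -7.622835, |c| > 1 → infeasible
Shortest: LSR with L = 39.259485 m ≈ 39.2595 m

39.2595 m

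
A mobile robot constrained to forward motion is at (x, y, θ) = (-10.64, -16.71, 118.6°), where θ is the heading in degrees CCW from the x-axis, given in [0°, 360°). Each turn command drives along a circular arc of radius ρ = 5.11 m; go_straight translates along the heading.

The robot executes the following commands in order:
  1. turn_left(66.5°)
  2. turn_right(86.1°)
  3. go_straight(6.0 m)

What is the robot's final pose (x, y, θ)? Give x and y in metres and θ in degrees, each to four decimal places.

(-22.0207, -3.8498, 99.0000°)

set_pose: (x, y, θ) = (-10.6400, -16.7100, 118.6000°), ρ = 5.11
turn_left(66.5°): centre at ρ to the left, rotate +66.5° → (-15.5807, -14.0663, 185.1000°)
turn_right(86.1°): centre at ρ to the right, rotate −86.1° → (-21.0821, -9.7760, 99.0000°)
go_straight(6.0): x += 6.0·cos θ, y += 6.0·sin θ → (-22.0207, -3.8498, 99.0000°)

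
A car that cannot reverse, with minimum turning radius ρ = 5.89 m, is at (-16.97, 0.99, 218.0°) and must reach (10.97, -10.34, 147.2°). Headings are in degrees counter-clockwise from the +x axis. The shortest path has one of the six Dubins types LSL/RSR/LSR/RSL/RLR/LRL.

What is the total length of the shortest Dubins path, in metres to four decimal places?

Let ψ = atan2(Δy, Δx) = atan2(-11.33, 27.94) = -22.0731° be the start→goal bearing.
Normalize: d = |goal − start| / ρ = 30.149834/5.89 = 5.118817, α = (θ_start − ψ) mod 360° = 240.0731° = 4.190067 rad, β = (θ_goal − ψ) mod 360° = 169.2731° = 2.954374 rad.
Common terms: sin α = -0.866663, cos α = -0.498894, sin β = 0.186127, cos β = -0.982526, cos(α−β) = 0.328867, d² = 26.202291. Work in radians in the unit-radius frame; every candidate has L = ρ·(t + p + q).
LSL: p² = 2 + d² − 2cos(α−β) + 2d(sin α − sin β) = 16.766476; p = √p² = 4.094689; φ = atan2(cos β − cos α, d + sin α − sin β) = -0.118388 rad; t = (φ − α) mod 2π = 1.974730 rad, q = (β − φ) mod 2π = 3.072762 rad → L = 5.89·(1.974730 + 4.094689 + 3.072762) = 5.89·9.142181 = 53.847446 m
RSR: p² = 2 + d² − 2cos(α−β) + 2d(sin β − sin α) = 38.322640; p = √p² = 6.190528; φ = atan2(cos α − cos β, d − sin α + sin β) = 0.078204 rad; t = (α − φ) mod 2π = 4.111863 rad, q = (φ − β) mod 2π = 3.407016 rad → L = 5.89·(4.111863 + 6.190528 + 3.407016) = 5.89·13.709407 = 80.748405 m
LSR: p² = d² − 2 + 2cos(α−β) + 2d(sin α + sin β) = 17.892949; p = √p² = 4.230006; φ = atan2(−cos α − cos β, d + sin α + sin β) − atan2(−2, p) = 0.763817 rad; t = (φ − α) mod 2π = 2.856935 rad, q = (φ − β) mod 2π = 4.092628 rad → L = 5.89·(2.856935 + 4.230006 + 4.092628) = 5.89·11.179570 = 65.847665 m
RSL: p² = d² − 2 + 2cos(α−β) − 2d(sin α + sin β) = 31.827099; p = √p² = 5.641551; φ = atan2(cos α + cos β, d − sin α − sin β) − atan2(2, p) = -0.590787 rad; t = (α − φ) mod 2π = 4.780853 rad, q = (β − φ) mod 2π = 3.545160 rad → L = 5.89·(4.780853 + 5.641551 + 3.545160) = 5.89·13.967564 = 82.268955 m
RLR: c = (6 − d² + 2cos(α−β) + 2d(sin α − sin β))/8 = -3.790330, |c| > 1 → infeasible
LRL: c = (6 − d² + 2cos(α−β) − 2d(sin α − sin β))/8 = -1.095809, |c| > 1 → infeasible
Shortest: LSL with L = 53.847446 m ≈ 53.8474 m

53.8474 m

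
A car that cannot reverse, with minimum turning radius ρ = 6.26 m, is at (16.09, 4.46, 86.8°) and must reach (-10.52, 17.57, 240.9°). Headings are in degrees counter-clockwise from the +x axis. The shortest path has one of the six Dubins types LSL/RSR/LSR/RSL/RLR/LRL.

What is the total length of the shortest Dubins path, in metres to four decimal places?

34.6162 m

Let ψ = atan2(Δy, Δx) = atan2(13.11, -26.61) = 153.7718° be the start→goal bearing.
Normalize: d = |goal − start| / ρ = 29.664191/6.26 = 4.738689, α = (θ_start − ψ) mod 360° = 293.0282° = 5.114306 rad, β = (θ_goal − ψ) mod 360° = 87.1282° = 1.520673 rad.
Common terms: sin α = -0.920313, cos α = 0.391184, sin β = 0.998744, cos β = 0.050102, cos(α−β) = -0.899558, d² = 22.455169. Work in radians in the unit-radius frame; every candidate has L = ρ·(t + p + q).
LSL: p² = 2 + d² − 2cos(α−β) + 2d(sin α − sin β) = 8.066661; p = √p² = 2.840187; φ = atan2(cos β − cos α, d + sin α − sin β) = -0.120382 rad; t = (φ − α) mod 2π = 1.048497 rad, q = (β − φ) mod 2π = 1.641055 rad → L = 6.26·(1.048497 + 2.840187 + 1.641055) = 6.26·5.529739 = 34.616167 m
RSR: p² = 2 + d² − 2cos(α−β) + 2d(sin β − sin α) = 44.441909; p = √p² = 6.666477; φ = atan2(cos α − cos β, d − sin α + sin β) = 0.051186 rad; t = (α − φ) mod 2π = 5.063120 rad, q = (φ − β) mod 2π = 4.813698 rad → L = 6.26·(5.063120 + 6.666477 + 4.813698) = 6.26·16.543295 = 103.561025 m
LSR: p² = d² − 2 + 2cos(α−β) + 2d(sin α + sin β) = 19.399379; p = √p² = 4.404473; φ = atan2(−cos α − cos β, d + sin α + sin β) − atan2(−2, p) = 0.334892 rad; t = (φ − α) mod 2π = 1.503771 rad, q = (φ − β) mod 2π = 5.097404 rad → L = 6.26·(1.503771 + 4.404473 + 5.097404) = 6.26·11.005647 = 68.895353 m
RSL: p² = d² − 2 + 2cos(α−β) − 2d(sin α + sin β) = 17.912729; p = √p² = 4.232343; φ = atan2(cos α + cos β, d − sin α − sin β) − atan2(2, p) = -0.347039 rad; t = (α − φ) mod 2π = 5.461345 rad, q = (β − φ) mod 2π = 1.867712 rad → L = 6.26·(5.461345 + 4.232343 + 1.867712) = 6.26·11.561401 = 72.374370 m
RLR: c = (6 − d² + 2cos(α−β) + 2d(sin α − sin β))/8 = -4.555239, |c| > 1 → infeasible
LRL: c = (6 − d² + 2cos(α−β) − 2d(sin α − sin β))/8 = -0.008333; p = 2π − arccos c = 4.704056 rad; φ = atan2(cos β − cos α, d + sin α − sin β) = -0.120382 rad; t = (φ − α + p/2) mod 2π = 3.400525 rad, q = (β − α − t + p) mod 2π = 3.993084 rad → L = 6.26·(3.400525 + 4.704056 + 3.993084) = 6.26·12.097665 = 75.731383 m
Shortest: LSL with L = 34.616167 m ≈ 34.6162 m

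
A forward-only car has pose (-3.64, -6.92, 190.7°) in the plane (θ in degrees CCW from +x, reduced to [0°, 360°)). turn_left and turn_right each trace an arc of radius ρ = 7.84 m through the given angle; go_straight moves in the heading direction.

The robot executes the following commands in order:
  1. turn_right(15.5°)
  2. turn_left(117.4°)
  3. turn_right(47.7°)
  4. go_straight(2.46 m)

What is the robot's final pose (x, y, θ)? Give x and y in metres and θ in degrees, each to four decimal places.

(-14.8275, -26.4205, 244.9000°)

set_pose: (x, y, θ) = (-3.6400, -6.9200, 190.7000°), ρ = 7.84
turn_right(15.5°): centre at ρ to the right, rotate −15.5° → (-5.7517, -7.0288, 175.2000°)
turn_left(117.4°): centre at ρ to the left, rotate +117.4° → (-13.6457, -17.8542, 292.6000°)
turn_right(47.7°): centre at ρ to the right, rotate −47.7° → (-13.7840, -24.1928, 244.9000°)
go_straight(2.46): x += 2.46·cos θ, y += 2.46·sin θ → (-14.8275, -26.4205, 244.9000°)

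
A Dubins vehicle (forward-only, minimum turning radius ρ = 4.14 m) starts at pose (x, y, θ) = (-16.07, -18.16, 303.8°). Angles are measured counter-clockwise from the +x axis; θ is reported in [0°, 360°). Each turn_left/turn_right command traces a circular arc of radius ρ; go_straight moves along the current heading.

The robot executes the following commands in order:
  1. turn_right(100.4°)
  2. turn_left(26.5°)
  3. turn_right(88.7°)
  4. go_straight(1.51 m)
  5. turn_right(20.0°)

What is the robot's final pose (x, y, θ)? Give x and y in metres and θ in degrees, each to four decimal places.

set_pose: (x, y, θ) = (-16.0700, -18.1600, 303.8000°), ρ = 4.14
turn_right(100.4°): centre at ρ to the right, rotate −100.4° → (-17.8661, -24.2626, 203.4000°)
turn_left(26.5°): centre at ρ to the left, rotate +26.5° → (-19.3887, -25.3954, 229.9000°)
turn_right(88.7°): centre at ρ to the right, rotate −88.7° → (-25.1496, -25.9552, 141.2000°)
go_straight(1.51): x += 1.51·cos θ, y += 1.51·sin θ → (-26.3264, -25.0090, 141.2000°)
turn_right(20.0°): centre at ρ to the right, rotate −20.0° → (-27.2734, -23.9272, 121.2000°)

(-27.2734, -23.9272, 121.2000°)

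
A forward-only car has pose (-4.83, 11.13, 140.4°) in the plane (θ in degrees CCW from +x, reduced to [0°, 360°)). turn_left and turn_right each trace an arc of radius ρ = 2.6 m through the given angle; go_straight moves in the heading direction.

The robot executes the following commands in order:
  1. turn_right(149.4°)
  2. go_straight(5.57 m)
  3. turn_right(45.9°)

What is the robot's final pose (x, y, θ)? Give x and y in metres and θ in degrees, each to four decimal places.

(4.4559, 13.7570, 305.1000°)

set_pose: (x, y, θ) = (-4.8300, 11.1300, 140.4000°), ρ = 2.6
turn_right(149.4°): centre at ρ to the right, rotate −149.4° → (-2.7660, 15.7013, -9.0000° ≡ 351.0000°)
go_straight(5.57): x += 5.57·cos θ, y += 5.57·sin θ → (2.7355, 14.8300, 351.0000°)
turn_right(45.9°): centre at ρ to the right, rotate −45.9° → (4.4559, 13.7570, 305.1000°)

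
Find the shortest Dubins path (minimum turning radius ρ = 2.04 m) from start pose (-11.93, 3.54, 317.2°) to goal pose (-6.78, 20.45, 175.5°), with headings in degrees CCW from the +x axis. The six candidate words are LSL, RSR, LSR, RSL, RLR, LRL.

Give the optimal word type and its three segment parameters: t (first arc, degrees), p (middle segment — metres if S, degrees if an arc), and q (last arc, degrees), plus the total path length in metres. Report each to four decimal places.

Let ψ = atan2(Δy, Δx) = atan2(16.91, 5.15) = 73.0617° be the start→goal bearing.
Normalize: d = |goal − start| / ρ = 17.676838/2.04 = 8.665117, α = (θ_start − ψ) mod 360° = 244.1383° = 4.261017 rad, β = (θ_goal − ψ) mod 360° = 102.4383° = 1.787886 rad.
Common terms: sin α = -0.899850, cos α = -0.436200, sin β = 0.976529, cos β = -0.215388, cos(α−β) = -0.784776, d² = 75.084246. Work in radians in the unit-radius frame; every candidate has L = ρ·(t + p + q).
LSL: p² = 2 + d² − 2cos(α−β) + 2d(sin α − sin β) = 46.135729; p = √p² = 6.792329; φ = atan2(cos β − cos α, d + sin α − sin β) = 0.032515 rad; t = (φ − α) mod 2π = 2.054683 rad, q = (β − φ) mod 2π = 1.755371 rad → L = 2.04·(2.054683 + 6.792329 + 1.755371) = 2.04·10.602382 = 21.628860 m
RSR: p² = 2 + d² − 2cos(α−β) + 2d(sin β − sin α) = 111.171869; p = √p² = 10.543807; φ = atan2(cos α − cos β, d − sin α + sin β) = -0.020944 rad; t = (α − φ) mod 2π = 4.281961 rad, q = (φ − β) mod 2π = 4.474356 rad → L = 2.04·(4.281961 + 10.543807 + 4.474356) = 2.04·19.300124 = 39.372253 m
LSR: p² = d² − 2 + 2cos(α−β) + 2d(sin α + sin β) = 72.843558; p = √p² = 8.534844; φ = atan2(−cos α − cos β, d + sin α + sin β) − atan2(−2, p) = 0.304580 rad; t = (φ − α) mod 2π = 2.326748 rad, q = (φ − β) mod 2π = 4.799880 rad → L = 2.04·(2.326748 + 8.534844 + 4.799880) = 2.04·15.661471 = 31.949402 m
RSL: p² = d² − 2 + 2cos(α−β) − 2d(sin α + sin β) = 70.185829; p = √p² = 8.377698; φ = atan2(cos α + cos β, d − sin α − sin β) − atan2(2, p) = -0.310066 rad; t = (α − φ) mod 2π = 4.571083 rad, q = (β − φ) mod 2π = 2.097952 rad → L = 2.04·(4.571083 + 8.377698 + 2.097952) = 2.04·15.046733 = 30.695335 m
RLR: c = (6 − d² + 2cos(α−β) + 2d(sin α − sin β))/8 = -12.896484, |c| > 1 → infeasible
LRL: c = (6 − d² + 2cos(α−β) − 2d(sin α − sin β))/8 = -4.766966, |c| > 1 → infeasible
Shortest: LSL with L = 21.628860 m ≈ 21.6289 m
Convert LSL to answer units (arcs ×180/π): t = 2.054683·180/π = 117.7247°, p = ρ·p = 2.04·6.792329 = 13.8564 m, q = 1.755371·180/π = 100.5753°, L = 21.6289 m.

LSL: t = 117.7247°, p = 13.8564 m, q = 100.5753°, L = 21.6289 m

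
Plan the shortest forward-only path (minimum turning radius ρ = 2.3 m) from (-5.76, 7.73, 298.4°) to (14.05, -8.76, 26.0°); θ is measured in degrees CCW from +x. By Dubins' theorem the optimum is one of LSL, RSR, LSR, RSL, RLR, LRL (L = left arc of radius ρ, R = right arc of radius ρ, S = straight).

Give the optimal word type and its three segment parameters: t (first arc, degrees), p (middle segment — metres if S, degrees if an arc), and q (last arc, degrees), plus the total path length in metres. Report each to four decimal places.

LSL: t = 18.8375°, p = 22.8536 m, q = 68.7625°, L = 26.3701 m

Let ψ = atan2(Δy, Δx) = atan2(-16.49, 19.81) = -39.7743° be the start→goal bearing.
Normalize: d = |goal − start| / ρ = 25.775108/2.3 = 11.206569, α = (θ_start − ψ) mod 360° = 338.1743° = 5.902254 rad, β = (θ_goal − ψ) mod 360° = 65.7743° = 1.147977 rad.
Common terms: sin α = -0.371785, cos α = 0.928319, sin β = 0.911936, cos β = 0.410333, cos(α−β) = 0.041876, d² = 125.587183. Work in radians in the unit-radius frame; every candidate has L = ρ·(t + p + q).
LSL: p² = 2 + d² − 2cos(α−β) + 2d(sin α − sin β) = 98.731222; p = √p² = 9.936359; φ = atan2(cos β − cos α, d + sin α − sin β) = -0.052154 rad; t = (φ − α) mod 2π = 0.328777 rad, q = (β − φ) mod 2π = 1.200131 rad → L = 2.3·(0.328777 + 9.936359 + 1.200131) = 2.3·11.465267 = 26.370114 m
RSR: p² = 2 + d² − 2cos(α−β) + 2d(sin β − sin α) = 156.275642; p = √p² = 12.501026; φ = atan2(cos α − cos β, d − sin α + sin β) = 0.041447 rad; t = (α − φ) mod 2π = 5.860807 rad, q = (φ − β) mod 2π = 5.176655 rad → L = 2.3·(5.860807 + 12.501026 + 5.176655) = 2.3·23.538488 = 54.138522 m
LSR: p² = d² − 2 + 2cos(α−β) + 2d(sin α + sin β) = 135.777414; p = √p² = 11.652357; φ = atan2(−cos α − cos β, d + sin α + sin β) − atan2(−2, p) = 0.056513 rad; t = (φ − α) mod 2π = 0.437444 rad, q = (φ − β) mod 2π = 5.191721 rad → L = 2.3·(0.437444 + 11.652357 + 5.191721) = 2.3·17.281521 = 39.747498 m
RSL: p² = d² − 2 + 2cos(α−β) − 2d(sin α + sin β) = 111.564455; p = √p² = 10.562408; φ = atan2(cos α + cos β, d − sin α − sin β) − atan2(2, p) = -0.062286 rad; t = (α − φ) mod 2π = 5.964541 rad, q = (β − φ) mod 2π = 1.210264 rad → L = 2.3·(5.964541 + 10.562408 + 1.210264) = 2.3·17.737212 = 40.795589 m
RLR: c = (6 − d² + 2cos(α−β) + 2d(sin α − sin β))/8 = -18.534455, |c| > 1 → infeasible
LRL: c = (6 − d² + 2cos(α−β) − 2d(sin α − sin β))/8 = -11.341403, |c| > 1 → infeasible
Shortest: LSL with L = 26.370114 m ≈ 26.3701 m
Convert LSL to answer units (arcs ×180/π): t = 0.328777·180/π = 18.8375°, p = ρ·p = 2.3·9.936359 = 22.8536 m, q = 1.200131·180/π = 68.7625°, L = 26.3701 m.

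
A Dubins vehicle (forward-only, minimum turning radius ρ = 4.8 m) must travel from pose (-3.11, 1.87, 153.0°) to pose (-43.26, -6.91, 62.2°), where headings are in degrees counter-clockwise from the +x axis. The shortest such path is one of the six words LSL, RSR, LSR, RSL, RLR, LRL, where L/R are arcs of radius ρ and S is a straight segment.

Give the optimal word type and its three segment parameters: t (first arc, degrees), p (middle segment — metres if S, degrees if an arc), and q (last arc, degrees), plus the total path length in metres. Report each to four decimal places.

LSR: t = 54.5133°, p = 33.0251 m, q = 145.3133°, L = 49.7657 m

Let ψ = atan2(Δy, Δx) = atan2(-8.78, -40.15) = -167.6647° be the start→goal bearing.
Normalize: d = |goal − start| / ρ = 41.098794/4.8 = 8.562249, α = (θ_start − ψ) mod 360° = 320.6647° = 5.596656 rad, β = (θ_goal − ψ) mod 360° = 229.8647° = 4.011897 rad.
Common terms: sin α = -0.633857, cos α = 0.773450, sin β = -0.764525, cos β = -0.644594, cos(α−β) = -0.013962, d² = 73.312105. Work in radians in the unit-radius frame; every candidate has L = ρ·(t + p + q).
LSL: p² = 2 + d² − 2cos(α−β) + 2d(sin α − sin β) = 77.577653; p = √p² = 8.807818; φ = atan2(cos β − cos α, d + sin α − sin β) = -0.161702 rad; t = (φ − α) mod 2π = 0.524828 rad, q = (β − φ) mod 2π = 4.173599 rad → L = 4.8·(0.524828 + 8.807818 + 4.173599) = 4.8·13.506244 = 64.829971 m
RSR: p² = 2 + d² − 2cos(α−β) + 2d(sin β − sin α) = 73.102406; p = √p² = 8.549995; φ = atan2(cos α − cos β, d − sin α + sin β) = 0.166623 rad; t = (α − φ) mod 2π = 5.430032 rad, q = (φ − β) mod 2π = 2.437912 rad → L = 4.8·(5.430032 + 8.549995 + 2.437912) = 4.8·16.417939 = 78.806106 m
LSR: p² = d² − 2 + 2cos(α−β) + 2d(sin α + sin β) = 47.337594; p = √p² = 6.880232; φ = atan2(−cos α − cos β, d + sin α + sin β) − atan2(−2, p) = 0.264907 rad; t = (φ − α) mod 2π = 0.951437 rad, q = (φ − β) mod 2π = 2.536196 rad → L = 4.8·(0.951437 + 6.880232 + 2.536196) = 4.8·10.367864 = 49.765748 m
RSL: p² = d² − 2 + 2cos(α−β) − 2d(sin α + sin β) = 95.230767; p = √p² = 9.758625; φ = atan2(cos α + cos β, d − sin α − sin β) − atan2(2, p) = -0.189212 rad; t = (α − φ) mod 2π = 5.785867 rad, q = (β − φ) mod 2π = 4.201108 rad → L = 4.8·(5.785867 + 9.758625 + 4.201108) = 4.8·19.745601 = 94.778885 m
RLR: c = (6 − d² + 2cos(α−β) + 2d(sin α − sin β))/8 = -8.137801, |c| > 1 → infeasible
LRL: c = (6 − d² + 2cos(α−β) − 2d(sin α − sin β))/8 = -8.697207, |c| > 1 → infeasible
Shortest: LSR with L = 49.765748 m ≈ 49.7657 m
Convert LSR to answer units (arcs ×180/π): t = 0.951437·180/π = 54.5133°, p = ρ·p = 4.8·6.880232 = 33.0251 m, q = 2.536196·180/π = 145.3133°, L = 49.7657 m.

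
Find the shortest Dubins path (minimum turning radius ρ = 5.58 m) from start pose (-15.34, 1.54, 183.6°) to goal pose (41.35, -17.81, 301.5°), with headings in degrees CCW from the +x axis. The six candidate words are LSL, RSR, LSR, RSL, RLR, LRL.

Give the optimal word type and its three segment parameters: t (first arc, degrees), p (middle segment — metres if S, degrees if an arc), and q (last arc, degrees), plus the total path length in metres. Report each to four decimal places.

LSR: t = 170.3424°, p = 53.0558 m, q = 52.4424°, L = 74.7527 m

Let ψ = atan2(Δy, Δx) = atan2(-19.35, 56.69) = -18.8463° be the start→goal bearing.
Normalize: d = |goal − start| / ρ = 59.901407/5.58 = 10.735019, α = (θ_start − ψ) mod 360° = 202.4463° = 3.533355 rad, β = (θ_goal − ψ) mod 360° = 320.3463° = 5.591098 rad.
Common terms: sin α = -0.381818, cos α = -0.924238, sin β = -0.638146, cos β = 0.769916, cos(α−β) = -0.467930, d² = 115.240638. Work in radians in the unit-radius frame; every candidate has L = ρ·(t + p + q).
LSL: p² = 2 + d² − 2cos(α−β) + 2d(sin α − sin β) = 123.679871; p = √p² = 11.121145; φ = atan2(cos β − cos α, d + sin α − sin β) = 0.152932 rad; t = (φ − α) mod 2π = 2.902762 rad, q = (β − φ) mod 2π = 5.438166 rad → L = 5.58·(2.902762 + 11.121145 + 5.438166) = 5.58·19.462074 = 108.598371 m
RSR: p² = 2 + d² − 2cos(α−β) + 2d(sin β − sin α) = 112.673124; p = √p² = 10.614760; φ = atan2(cos α − cos β, d − sin α + sin β) = -0.160289 rad; t = (α − φ) mod 2π = 3.693644 rad, q = (φ − β) mod 2π = 0.531798 rad → L = 5.58·(3.693644 + 10.614760 + 0.531798) = 5.58·14.840202 = 82.808326 m
LSR: p² = d² − 2 + 2cos(α−β) + 2d(sin α + sin β) = 90.406128; p = √p² = 9.508214; φ = atan2(−cos α − cos β, d + sin α + sin β) − atan2(−2, p) = 0.223206 rad; t = (φ − α) mod 2π = 2.973036 rad, q = (φ − β) mod 2π = 0.915293 rad → L = 5.58·(2.973036 + 9.508214 + 0.915293) = 5.58·13.396543 = 74.752709 m
RSL: p² = d² − 2 + 2cos(α−β) − 2d(sin α + sin β) = 134.203429; p = √p² = 11.584620; φ = atan2(cos α + cos β, d − sin α − sin β) − atan2(2, p) = -0.184085 rad; t = (α − φ) mod 2π = 3.717440 rad, q = (β − φ) mod 2π = 5.775183 rad → L = 5.58·(3.717440 + 11.584620 + 5.775183) = 5.58·21.077243 = 117.611016 m
RLR: c = (6 − d² + 2cos(α−β) + 2d(sin α − sin β))/8 = -13.084141, |c| > 1 → infeasible
LRL: c = (6 − d² + 2cos(α−β) − 2d(sin α − sin β))/8 = -14.459984, |c| > 1 → infeasible
Shortest: LSR with L = 74.752709 m ≈ 74.7527 m
Convert LSR to answer units (arcs ×180/π): t = 2.973036·180/π = 170.3424°, p = ρ·p = 5.58·9.508214 = 53.0558 m, q = 0.915293·180/π = 52.4424°, L = 74.7527 m.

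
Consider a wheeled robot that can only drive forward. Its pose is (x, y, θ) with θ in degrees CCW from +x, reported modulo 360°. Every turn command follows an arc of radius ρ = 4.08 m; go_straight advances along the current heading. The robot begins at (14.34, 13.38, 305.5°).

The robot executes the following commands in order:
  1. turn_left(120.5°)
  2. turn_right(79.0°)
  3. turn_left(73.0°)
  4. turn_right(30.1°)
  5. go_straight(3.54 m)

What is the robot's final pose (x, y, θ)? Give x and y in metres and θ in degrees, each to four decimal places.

(35.0535, 21.6027, 29.9000°)

set_pose: (x, y, θ) = (14.3400, 13.3800, 305.5000°), ρ = 4.08
turn_left(120.5°): centre at ρ to the left, rotate +120.5° → (21.3889, 14.0898, 426.0000° ≡ 66.0000°)
turn_right(79.0°): centre at ρ to the right, rotate −79.0° → (26.0339, 16.4057, -13.0000° ≡ 347.0000°)
turn_left(73.0°): centre at ρ to the left, rotate +73.0° → (30.4851, 18.3412, 420.0000° ≡ 60.0000°)
turn_right(30.1°): centre at ρ to the right, rotate −30.1° → (31.9847, 19.8381, 29.9000°)
go_straight(3.54): x += 3.54·cos θ, y += 3.54·sin θ → (35.0535, 21.6027, 29.9000°)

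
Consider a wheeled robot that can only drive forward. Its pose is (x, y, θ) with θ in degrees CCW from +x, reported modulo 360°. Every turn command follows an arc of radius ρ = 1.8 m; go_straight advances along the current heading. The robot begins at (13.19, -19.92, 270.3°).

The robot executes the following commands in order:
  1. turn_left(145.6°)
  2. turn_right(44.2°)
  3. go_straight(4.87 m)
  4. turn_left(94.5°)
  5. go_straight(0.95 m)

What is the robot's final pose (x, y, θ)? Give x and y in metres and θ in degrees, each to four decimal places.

(23.4733, -16.0016, 106.2000°)

set_pose: (x, y, θ) = (13.1900, -19.9200, 270.3000°), ρ = 1.8
turn_left(145.6°): centre at ρ to the left, rotate +145.6° → (16.4805, -20.9197, 415.9000° ≡ 55.9000°)
turn_right(44.2°): centre at ρ to the right, rotate −44.2° → (17.6060, -20.1663, 11.7000°)
go_straight(4.87): x += 4.87·cos θ, y += 4.87·sin θ → (22.3748, -19.1787, 11.7000°)
turn_left(94.5°): centre at ρ to the left, rotate +94.5° → (23.7383, -16.9139, 106.2000°)
go_straight(0.95): x += 0.95·cos θ, y += 0.95·sin θ → (23.4733, -16.0016, 106.2000°)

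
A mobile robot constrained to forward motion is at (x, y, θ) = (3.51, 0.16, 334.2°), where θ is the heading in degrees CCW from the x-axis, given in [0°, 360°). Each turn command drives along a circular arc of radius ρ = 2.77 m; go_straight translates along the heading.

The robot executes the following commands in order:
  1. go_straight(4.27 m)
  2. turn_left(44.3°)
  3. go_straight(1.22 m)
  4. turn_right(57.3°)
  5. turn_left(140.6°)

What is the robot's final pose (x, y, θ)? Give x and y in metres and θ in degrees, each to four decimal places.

set_pose: (x, y, θ) = (3.5100, 0.1600, 334.2000°), ρ = 2.77
go_straight(4.27): x += 4.27·cos θ, y += 4.27·sin θ → (7.3544, -1.6984, 334.2000°)
turn_left(44.3°): centre at ρ to the left, rotate +44.3° → (9.4389, -1.8314, 378.5000° ≡ 18.5000°)
go_straight(1.22): x += 1.22·cos θ, y += 1.22·sin θ → (10.5958, -1.4443, 18.5000°)
turn_right(57.3°): centre at ρ to the right, rotate −57.3° → (13.2105, -1.9124, -38.8000° ≡ 321.2000°)
turn_left(140.6°): centre at ρ to the left, rotate +140.6° → (17.6576, 0.8128, 461.8000° ≡ 101.8000°)

(17.6576, 0.8128, 101.8000°)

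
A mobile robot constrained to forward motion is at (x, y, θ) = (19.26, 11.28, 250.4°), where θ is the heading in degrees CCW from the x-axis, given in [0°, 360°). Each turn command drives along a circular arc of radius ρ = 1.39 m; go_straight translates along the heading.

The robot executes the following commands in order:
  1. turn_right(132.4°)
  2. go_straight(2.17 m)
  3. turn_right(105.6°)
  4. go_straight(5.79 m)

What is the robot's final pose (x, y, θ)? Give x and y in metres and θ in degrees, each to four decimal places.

(22.2882, 16.2632, 12.4000°)

set_pose: (x, y, θ) = (19.2600, 11.2800, 250.4000°), ρ = 1.39
turn_right(132.4°): centre at ρ to the right, rotate −132.4° → (16.7232, 11.0937, 118.0000°)
go_straight(2.17): x += 2.17·cos θ, y += 2.17·sin θ → (15.7045, 13.0097, 118.0000°)
turn_right(105.6°): centre at ρ to the right, rotate −105.6° → (16.6333, 15.0198, 12.4000°)
go_straight(5.79): x += 5.79·cos θ, y += 5.79·sin θ → (22.2882, 16.2632, 12.4000°)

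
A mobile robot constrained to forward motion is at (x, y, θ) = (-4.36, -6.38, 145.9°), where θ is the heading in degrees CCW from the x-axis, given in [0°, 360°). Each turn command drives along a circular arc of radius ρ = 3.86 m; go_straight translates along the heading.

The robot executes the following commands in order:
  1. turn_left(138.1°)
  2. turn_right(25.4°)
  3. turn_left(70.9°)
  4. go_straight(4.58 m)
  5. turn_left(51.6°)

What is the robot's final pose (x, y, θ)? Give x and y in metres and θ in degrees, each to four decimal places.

(-1.1112, -18.8956, 21.1000°)

set_pose: (x, y, θ) = (-4.3600, -6.3800, 145.9000°), ρ = 3.86
turn_left(138.1°): centre at ρ to the left, rotate +138.1° → (-10.2694, -10.5101, 284.0000°)
turn_right(25.4°): centre at ρ to the right, rotate −25.4° → (-10.2309, -12.2069, 258.6000°)
turn_left(70.9°): centre at ρ to the left, rotate +70.9° → (-8.4062, -16.2958, 329.5000°)
go_straight(4.58): x += 4.58·cos θ, y += 4.58·sin θ → (-4.4599, -18.6203, 329.5000°)
turn_left(51.6°): centre at ρ to the left, rotate +51.6° → (-1.1112, -18.8956, 381.1000° ≡ 21.1000°)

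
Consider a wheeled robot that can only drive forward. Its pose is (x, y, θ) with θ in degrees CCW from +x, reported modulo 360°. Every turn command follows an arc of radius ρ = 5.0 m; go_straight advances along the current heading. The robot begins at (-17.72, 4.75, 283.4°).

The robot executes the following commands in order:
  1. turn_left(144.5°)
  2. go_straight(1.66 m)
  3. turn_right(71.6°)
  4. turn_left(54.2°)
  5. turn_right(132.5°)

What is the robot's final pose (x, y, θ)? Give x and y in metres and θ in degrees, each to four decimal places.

set_pose: (x, y, θ) = (-17.7200, 4.7500, 283.4000°), ρ = 5.0
turn_left(144.5°): centre at ρ to the left, rotate +144.5° → (-8.2235, 4.0276, 427.9000° ≡ 67.9000°)
go_straight(1.66): x += 1.66·cos θ, y += 1.66·sin θ → (-7.5989, 5.5657, 67.9000°)
turn_right(71.6°): centre at ρ to the right, rotate −71.6° → (-2.6436, 8.6741, -3.7000° ≡ 356.3000°)
turn_left(54.2°): centre at ρ to the left, rotate +54.2° → (1.5371, 10.4833, 410.5000° ≡ 50.5000°)
turn_right(132.5°): centre at ρ to the right, rotate −132.5° → (10.3466, 7.9988, -82.0000° ≡ 278.0000°)

(10.3466, 7.9988, 278.0000°)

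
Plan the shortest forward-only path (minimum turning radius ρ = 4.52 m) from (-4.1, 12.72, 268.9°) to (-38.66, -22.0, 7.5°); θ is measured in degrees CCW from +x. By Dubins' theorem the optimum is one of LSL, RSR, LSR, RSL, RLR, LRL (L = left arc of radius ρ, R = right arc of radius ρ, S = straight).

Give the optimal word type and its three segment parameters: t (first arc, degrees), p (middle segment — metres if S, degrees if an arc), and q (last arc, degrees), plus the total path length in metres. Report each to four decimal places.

RSL: t = 56.2935°, p = 42.1445 m, q = 154.8935°, L = 58.8048 m

Let ψ = atan2(Δy, Δx) = atan2(-34.72, -34.56) = -134.8677° be the start→goal bearing.
Normalize: d = |goal − start| / ρ = 48.988488/4.52 = 10.838161, α = (θ_start − ψ) mod 360° = 43.7677° = 0.763890 rad, β = (θ_goal − ψ) mod 360° = 142.3677° = 2.484785 rad.
Common terms: sin α = 0.691736, cos α = 0.722151, sin β = 0.610592, cos β = -0.791945, cos(α−β) = -0.149535, d² = 117.465737. Work in radians in the unit-radius frame; every candidate has L = ρ·(t + p + q).
LSL: p² = 2 + d² − 2cos(α−β) + 2d(sin α − sin β) = 121.523709; p = √p² = 11.023779; φ = atan2(cos β − cos α, d + sin α − sin β) = -0.137784 rad; t = (φ − α) mod 2π = 5.381512 rad, q = (β − φ) mod 2π = 2.622568 rad → L = 4.52·(5.381512 + 11.023779 + 2.622568) = 4.52·19.027859 = 86.005924 m
RSR: p² = 2 + d² − 2cos(α−β) + 2d(sin β − sin α) = 118.005907; p = √p² = 10.863052; φ = atan2(cos α − cos β, d − sin α + sin β) = 0.139836 rad; t = (α − φ) mod 2π = 0.624054 rad, q = (φ − β) mod 2π = 3.938236 rad → L = 4.52·(0.624054 + 10.863052 + 3.938236) = 4.52·15.425343 = 69.722551 m
LSR: p² = d² − 2 + 2cos(α−β) + 2d(sin α + sin β) = 143.396346; p = √p² = 11.974821; φ = atan2(−cos α − cos β, d + sin α + sin β) − atan2(−2, p) = 0.171238 rad; t = (φ − α) mod 2π = 5.690534 rad, q = (φ − β) mod 2π = 3.969639 rad → L = 4.52·(5.690534 + 11.974821 + 3.969639) = 4.52·21.634994 = 97.790174 m
RSL: p² = d² − 2 + 2cos(α−β) − 2d(sin α + sin β) = 86.936987; p = √p² = 9.324001; φ = atan2(cos α + cos β, d − sin α − sin β) − atan2(2, p) = -0.218617 rad; t = (α − φ) mod 2π = 0.982508 rad, q = (β − φ) mod 2π = 2.703402 rad → L = 4.52·(0.982508 + 9.324001 + 2.703402) = 4.52·13.009910 = 58.804795 m
RLR: c = (6 − d² + 2cos(α−β) + 2d(sin α − sin β))/8 = -13.750738, |c| > 1 → infeasible
LRL: c = (6 − d² + 2cos(α−β) − 2d(sin α − sin β))/8 = -14.190464, |c| > 1 → infeasible
Shortest: RSL with L = 58.804795 m ≈ 58.8048 m
Convert RSL to answer units (arcs ×180/π): t = 0.982508·180/π = 56.2935°, p = ρ·p = 4.52·9.324001 = 42.1445 m, q = 2.703402·180/π = 154.8935°, L = 58.8048 m.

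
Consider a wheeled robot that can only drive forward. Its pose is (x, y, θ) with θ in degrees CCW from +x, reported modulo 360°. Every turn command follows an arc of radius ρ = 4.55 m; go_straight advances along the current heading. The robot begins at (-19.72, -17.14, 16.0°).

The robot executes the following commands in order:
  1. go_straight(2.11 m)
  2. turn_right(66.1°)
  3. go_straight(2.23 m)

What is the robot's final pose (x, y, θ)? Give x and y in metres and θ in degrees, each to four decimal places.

set_pose: (x, y, θ) = (-19.7200, -17.1400, 16.0000°), ρ = 4.55
go_straight(2.11): x += 2.11·cos θ, y += 2.11·sin θ → (-17.6917, -16.5584, 16.0000°)
turn_right(66.1°): centre at ρ to the right, rotate −66.1° → (-12.9470, -18.0136, -50.1000° ≡ 309.9000°)
go_straight(2.23): x += 2.23·cos θ, y += 2.23·sin θ → (-11.5166, -19.7243, 309.9000°)

(-11.5166, -19.7243, 309.9000°)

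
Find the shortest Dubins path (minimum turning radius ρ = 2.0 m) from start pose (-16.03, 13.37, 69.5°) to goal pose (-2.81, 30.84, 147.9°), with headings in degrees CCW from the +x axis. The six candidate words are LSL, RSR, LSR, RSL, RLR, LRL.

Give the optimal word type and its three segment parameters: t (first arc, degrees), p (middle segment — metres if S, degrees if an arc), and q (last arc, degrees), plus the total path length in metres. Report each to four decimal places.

Let ψ = atan2(Δy, Δx) = atan2(17.47, 13.22) = 52.8843° be the start→goal bearing.
Normalize: d = |goal − start| / ρ = 21.908202/2.0 = 10.954101, α = (θ_start − ψ) mod 360° = 16.6157° = 0.289999 rad, β = (θ_goal − ψ) mod 360° = 95.0157° = 1.658337 rad.
Common terms: sin α = 0.285952, cos α = 0.958244, sin β = 0.996171, cos β = -0.087429, cos(α−β) = 0.201078, d² = 119.992325. Work in radians in the unit-radius frame; every candidate has L = ρ·(t + p + q).
LSL: p² = 2 + d² − 2cos(α−β) + 2d(sin α − sin β) = 106.030543; p = √p² = 10.297113; φ = atan2(cos β − cos α, d + sin α − sin β) = -0.101726 rad; t = (φ − α) mod 2π = 5.891461 rad, q = (β − φ) mod 2π = 1.760063 rad → L = 2.0·(5.891461 + 10.297113 + 1.760063) = 2.0·17.948637 = 35.897274 m
RSR: p² = 2 + d² − 2cos(α−β) + 2d(sin β − sin α) = 137.149795; p = √p² = 11.711097; φ = atan2(cos α − cos β, d − sin α + sin β) = 0.089408 rad; t = (α − φ) mod 2π = 0.200591 rad, q = (φ − β) mod 2π = 4.714256 rad → L = 2.0·(0.200591 + 11.711097 + 4.714256) = 2.0·16.625944 = 33.251889 m
LSR: p² = d² − 2 + 2cos(α−β) + 2d(sin α + sin β) = 146.483473; p = √p² = 12.103036; φ = atan2(−cos α − cos β, d + sin α + sin β) − atan2(−2, p) = 0.092721 rad; t = (φ − α) mod 2π = 6.085907 rad, q = (φ − β) mod 2π = 4.717569 rad → L = 2.0·(6.085907 + 12.103036 + 4.717569) = 2.0·22.906511 = 45.813022 m
RSL: p² = d² − 2 + 2cos(α−β) − 2d(sin α + sin β) = 90.305488; p = √p² = 9.502920; φ = atan2(cos α + cos β, d − sin α − sin β) − atan2(2, p) = -0.117642 rad; t = (α − φ) mod 2π = 0.407641 rad, q = (β − φ) mod 2π = 1.775979 rad → L = 2.0·(0.407641 + 9.502920 + 1.775979) = 2.0·11.686540 = 23.373080 m
RLR: c = (6 − d² + 2cos(α−β) + 2d(sin α − sin β))/8 = -16.143724, |c| > 1 → infeasible
LRL: c = (6 − d² + 2cos(α−β) − 2d(sin α − sin β))/8 = -12.253818, |c| > 1 → infeasible
Shortest: RSL with L = 23.373080 m ≈ 23.3731 m
Convert RSL to answer units (arcs ×180/π): t = 0.407641·180/π = 23.3561°, p = ρ·p = 2.0·9.502920 = 19.0058 m, q = 1.775979·180/π = 101.7561°, L = 23.3731 m.

RSL: t = 23.3561°, p = 19.0058 m, q = 101.7561°, L = 23.3731 m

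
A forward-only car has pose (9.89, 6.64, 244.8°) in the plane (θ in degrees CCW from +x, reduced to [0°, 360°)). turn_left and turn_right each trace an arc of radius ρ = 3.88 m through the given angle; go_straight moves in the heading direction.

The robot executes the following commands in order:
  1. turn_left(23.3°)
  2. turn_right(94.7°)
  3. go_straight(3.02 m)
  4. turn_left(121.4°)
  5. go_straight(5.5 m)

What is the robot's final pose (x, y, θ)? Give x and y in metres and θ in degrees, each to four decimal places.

(0.5379, -8.7365, 294.8000°)

set_pose: (x, y, θ) = (9.8900, 6.6400, 244.8000°), ρ = 3.88
turn_left(23.3°): centre at ρ to the left, rotate +23.3° → (9.5229, 5.1166, 268.1000°)
turn_right(94.7°): centre at ρ to the right, rotate −94.7° → (5.1990, 1.3910, 173.4000°)
go_straight(3.02): x += 3.02·cos θ, y += 3.02·sin θ → (2.1991, 1.7381, 173.4000°)
turn_left(121.4°): centre at ρ to the left, rotate +121.4° → (-1.7691, -3.7437, 294.8000°)
go_straight(5.5): x += 5.5·cos θ, y += 5.5·sin θ → (0.5379, -8.7365, 294.8000°)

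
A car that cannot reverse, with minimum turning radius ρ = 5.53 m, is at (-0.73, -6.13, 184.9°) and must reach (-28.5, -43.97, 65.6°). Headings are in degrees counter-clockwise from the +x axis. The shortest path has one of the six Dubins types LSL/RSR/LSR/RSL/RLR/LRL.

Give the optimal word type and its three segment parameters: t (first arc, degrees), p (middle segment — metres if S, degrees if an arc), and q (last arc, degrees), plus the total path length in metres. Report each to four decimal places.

LSR: t = 66.6518°, p = 40.1794 m, q = 185.9518°, L = 64.5599 m

Let ψ = atan2(Δy, Δx) = atan2(-37.84, -27.77) = -126.2742° be the start→goal bearing.
Normalize: d = |goal − start| / ρ = 46.936537/5.53 = 8.487620, α = (θ_start − ψ) mod 360° = 311.1742° = 5.431014 rad, β = (θ_goal − ψ) mod 360° = 191.8742° = 3.348836 rad.
Common terms: sin α = -0.752712, cos α = 0.658350, sin β = -0.205763, cos β = -0.978602, cos(α−β) = -0.489382, d² = 72.039688. Work in radians in the unit-radius frame; every candidate has L = ρ·(t + p + q).
LSL: p² = 2 + d² − 2cos(α−β) + 2d(sin α − sin β) = 65.733873; p = √p² = 8.107643; φ = atan2(cos β − cos α, d + sin α − sin β) = -0.203300 rad; t = (φ − α) mod 2π = 0.648871 rad, q = (β − φ) mod 2π = 3.552136 rad → L = 5.53·(0.648871 + 8.107643 + 3.552136) = 5.53·12.308650 = 68.066837 m
RSR: p² = 2 + d² − 2cos(α−β) + 2d(sin β − sin α) = 84.303033; p = √p² = 9.181668; φ = atan2(cos α − cos β, d − sin α + sin β) = 0.179243 rad; t = (α − φ) mod 2π = 5.251771 rad, q = (φ − β) mod 2π = 3.113592 rad → L = 5.53·(5.251771 + 9.181668 + 3.113592) = 5.53·17.547031 = 97.035084 m
LSR: p² = d² − 2 + 2cos(α−β) + 2d(sin α + sin β) = 52.790583; p = √p² = 7.265713; φ = atan2(−cos α − cos β, d + sin α + sin β) − atan2(−2, p) = 0.311122 rad; t = (φ − α) mod 2π = 1.163294 rad, q = (φ − β) mod 2π = 3.245471 rad → L = 5.53·(1.163294 + 7.265713 + 3.245471) = 5.53·11.674478 = 64.559862 m
RSL: p² = d² − 2 + 2cos(α−β) − 2d(sin α + sin β) = 85.331264; p = √p² = 9.237492; φ = atan2(cos α + cos β, d − sin α − sin β) − atan2(2, p) = -0.247108 rad; t = (α − φ) mod 2π = 5.678122 rad, q = (β − φ) mod 2π = 3.595944 rad → L = 5.53·(5.678122 + 9.237492 + 3.595944) = 5.53·18.511559 = 102.368920 m
RLR: c = (6 − d² + 2cos(α−β) + 2d(sin α − sin β))/8 = -9.537879, |c| > 1 → infeasible
LRL: c = (6 − d² + 2cos(α−β) − 2d(sin α − sin β))/8 = -7.216734, |c| > 1 → infeasible
Shortest: LSR with L = 64.559862 m ≈ 64.5599 m
Convert LSR to answer units (arcs ×180/π): t = 1.163294·180/π = 66.6518°, p = ρ·p = 5.53·7.265713 = 40.1794 m, q = 3.245471·180/π = 185.9518°, L = 64.5599 m.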